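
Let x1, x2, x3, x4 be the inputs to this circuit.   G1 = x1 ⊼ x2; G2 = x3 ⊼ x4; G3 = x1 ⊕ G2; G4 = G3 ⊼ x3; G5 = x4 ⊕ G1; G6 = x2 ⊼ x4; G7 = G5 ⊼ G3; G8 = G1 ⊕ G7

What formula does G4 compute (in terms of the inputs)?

G2 = x3 ⊼ x4
G3 = x1 ⊕ G2 = x1 ⊕ (x3 ⊼ x4)
G4 = G3 ⊼ x3 = (x1 ⊕ (x3 ⊼ x4)) ⊼ x3

(x1 ⊕ (x3 ⊼ x4)) ⊼ x3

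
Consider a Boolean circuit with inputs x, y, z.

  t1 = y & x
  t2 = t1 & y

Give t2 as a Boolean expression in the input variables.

t1 = y & x
t2 = t1 & y = (y & x) & y

(y & x) & y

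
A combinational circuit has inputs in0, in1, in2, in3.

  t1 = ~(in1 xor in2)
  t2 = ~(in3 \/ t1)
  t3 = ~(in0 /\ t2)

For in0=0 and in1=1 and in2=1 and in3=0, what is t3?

t1 = ~(1 xor 1) = 1
t2 = ~(0 \/ 1) = 0
t3 = ~(0 /\ 0) = 1

1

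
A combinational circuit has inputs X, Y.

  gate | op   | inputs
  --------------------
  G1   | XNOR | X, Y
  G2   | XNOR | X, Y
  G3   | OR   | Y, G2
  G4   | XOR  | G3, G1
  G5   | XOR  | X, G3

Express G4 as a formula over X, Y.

G1 = X XNOR Y
G2 = X XNOR Y
G3 = Y OR G2 = Y OR (X XNOR Y)
G4 = G3 XOR G1 = (Y OR (X XNOR Y)) XOR (X XNOR Y)

(Y OR (X XNOR Y)) XOR (X XNOR Y)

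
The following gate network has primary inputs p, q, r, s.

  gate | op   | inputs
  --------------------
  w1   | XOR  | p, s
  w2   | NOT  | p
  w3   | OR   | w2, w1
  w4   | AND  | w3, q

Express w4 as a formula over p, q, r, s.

(NOT p OR (p XOR s)) AND q

w1 = p XOR s
w2 = NOT p
w3 = w2 OR w1 = NOT p OR (p XOR s)
w4 = w3 AND q = (NOT p OR (p XOR s)) AND q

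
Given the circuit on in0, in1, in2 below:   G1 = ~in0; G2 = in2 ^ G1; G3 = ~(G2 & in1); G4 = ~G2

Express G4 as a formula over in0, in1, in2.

~(in2 ^ ~in0)

G1 = ~in0
G2 = in2 ^ G1 = in2 ^ ~in0
G4 = ~G2 = ~(in2 ^ ~in0)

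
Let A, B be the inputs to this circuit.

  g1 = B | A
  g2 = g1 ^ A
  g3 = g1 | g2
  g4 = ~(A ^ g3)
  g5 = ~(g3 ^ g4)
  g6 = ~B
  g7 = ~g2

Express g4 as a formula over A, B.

~(A ^ ((B | A) | ((B | A) ^ A)))

g1 = B | A
g2 = g1 ^ A = (B | A) ^ A
g3 = g1 | g2 = (B | A) | ((B | A) ^ A)
g4 = ~(A ^ g3) = ~(A ^ ((B | A) | ((B | A) ^ A)))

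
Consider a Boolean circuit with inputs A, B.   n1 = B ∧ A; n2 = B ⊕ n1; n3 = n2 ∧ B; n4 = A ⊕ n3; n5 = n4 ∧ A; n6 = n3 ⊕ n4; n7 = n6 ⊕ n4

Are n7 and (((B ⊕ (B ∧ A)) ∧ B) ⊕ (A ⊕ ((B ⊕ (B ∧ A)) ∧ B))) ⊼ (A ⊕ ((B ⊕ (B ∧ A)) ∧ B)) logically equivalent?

No

n1 = B ∧ A
n2 = B ⊕ n1 = B ⊕ (B ∧ A)
n3 = n2 ∧ B = (B ⊕ (B ∧ A)) ∧ B
n4 = A ⊕ n3 = A ⊕ ((B ⊕ (B ∧ A)) ∧ B)
n6 = n3 ⊕ n4 = ((B ⊕ (B ∧ A)) ∧ B) ⊕ (A ⊕ ((B ⊕ (B ∧ A)) ∧ B))
n7 = n6 ⊕ n4 = (((B ⊕ (B ∧ A)) ∧ B) ⊕ (A ⊕ ((B ⊕ (B ∧ A)) ∧ B))) ⊕ (A ⊕ ((B ⊕ (B ∧ A)) ∧ B))
At A=0, B=0: circuit gives 0, formula gives 1.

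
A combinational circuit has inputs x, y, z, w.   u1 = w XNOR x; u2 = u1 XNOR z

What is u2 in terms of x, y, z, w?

(w XNOR x) XNOR z

u1 = w XNOR x
u2 = u1 XNOR z = (w XNOR x) XNOR z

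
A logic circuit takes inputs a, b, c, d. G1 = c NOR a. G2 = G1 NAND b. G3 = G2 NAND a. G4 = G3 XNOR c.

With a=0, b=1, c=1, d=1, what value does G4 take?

G1 = 1 NOR 0 = 0
G2 = 0 NAND 1 = 1
G3 = 1 NAND 0 = 1
G4 = 1 XNOR 1 = 1

1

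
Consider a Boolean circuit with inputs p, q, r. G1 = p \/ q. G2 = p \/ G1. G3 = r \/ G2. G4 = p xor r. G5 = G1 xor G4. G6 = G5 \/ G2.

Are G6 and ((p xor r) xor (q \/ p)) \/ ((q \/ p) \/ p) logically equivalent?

Yes

G1 = p \/ q
G2 = p \/ G1 = p \/ (p \/ q)
G4 = p xor r
G5 = G1 xor G4 = (p \/ q) xor (p xor r)
G6 = G5 \/ G2 = ((p \/ q) xor (p xor r)) \/ (p \/ (p \/ q))
At p=0, q=0, r=0: circuit gives 0, formula gives 0.
At p=0, q=0, r=1: circuit gives 1, formula gives 1.
Agrees on all 8 inputs.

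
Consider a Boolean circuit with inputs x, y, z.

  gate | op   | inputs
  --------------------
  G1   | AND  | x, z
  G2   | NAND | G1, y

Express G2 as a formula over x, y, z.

(x AND z) NAND y

G1 = x AND z
G2 = G1 NAND y = (x AND z) NAND y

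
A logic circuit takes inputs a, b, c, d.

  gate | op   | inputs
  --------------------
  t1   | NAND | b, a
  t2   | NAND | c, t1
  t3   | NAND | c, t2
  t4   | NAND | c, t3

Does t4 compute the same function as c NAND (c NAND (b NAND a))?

No

t1 = b NAND a
t2 = c NAND t1 = c NAND (b NAND a)
t3 = c NAND t2 = c NAND (c NAND (b NAND a))
t4 = c NAND t3 = c NAND (c NAND (c NAND (b NAND a)))
At a=0, b=0, c=1, d=0: circuit gives 0, formula gives 1.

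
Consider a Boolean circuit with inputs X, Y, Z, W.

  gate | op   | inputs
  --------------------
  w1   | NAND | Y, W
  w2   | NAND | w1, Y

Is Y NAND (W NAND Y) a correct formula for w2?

w1 = Y NAND W
w2 = w1 NAND Y = (Y NAND W) NAND Y
At X=0, Y=1, Z=0, W=0: circuit gives 0, formula gives 0.
At X=0, Y=0, Z=0, W=0: circuit gives 1, formula gives 1.
Agrees on all 16 inputs.

Yes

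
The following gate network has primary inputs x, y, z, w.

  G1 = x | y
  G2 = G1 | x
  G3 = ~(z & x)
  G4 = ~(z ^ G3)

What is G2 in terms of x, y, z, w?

G1 = x | y
G2 = G1 | x = (x | y) | x

(x | y) | x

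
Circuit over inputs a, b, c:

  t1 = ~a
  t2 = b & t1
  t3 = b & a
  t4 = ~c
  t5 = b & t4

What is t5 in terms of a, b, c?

t4 = ~c
t5 = b & t4 = b & ~c

b & ~c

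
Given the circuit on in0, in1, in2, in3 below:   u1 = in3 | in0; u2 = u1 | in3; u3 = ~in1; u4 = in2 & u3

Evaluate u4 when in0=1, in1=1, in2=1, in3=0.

0

u3 = ~1 = 0
u4 = 1 & 0 = 0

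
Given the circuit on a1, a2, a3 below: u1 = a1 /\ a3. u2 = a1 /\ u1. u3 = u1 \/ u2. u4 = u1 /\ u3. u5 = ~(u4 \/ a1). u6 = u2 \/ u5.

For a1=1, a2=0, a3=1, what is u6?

1

u1 = 1 /\ 1 = 1
u2 = 1 /\ 1 = 1
u3 = 1 \/ 1 = 1
u4 = 1 /\ 1 = 1
u5 = ~(1 \/ 1) = 0
u6 = 1 \/ 0 = 1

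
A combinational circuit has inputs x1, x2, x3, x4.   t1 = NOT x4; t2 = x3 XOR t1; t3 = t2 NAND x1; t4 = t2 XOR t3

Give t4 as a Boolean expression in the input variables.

t1 = NOT x4
t2 = x3 XOR t1 = x3 XOR NOT x4
t3 = t2 NAND x1 = (x3 XOR NOT x4) NAND x1
t4 = t2 XOR t3 = (x3 XOR NOT x4) XOR ((x3 XOR NOT x4) NAND x1)

(x3 XOR NOT x4) XOR ((x3 XOR NOT x4) NAND x1)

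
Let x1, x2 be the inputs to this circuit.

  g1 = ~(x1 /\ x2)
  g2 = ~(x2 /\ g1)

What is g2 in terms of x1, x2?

g1 = ~(x1 /\ x2)
g2 = ~(x2 /\ g1) = ~(x2 /\ (~(x1 /\ x2)))

~(x2 /\ (~(x1 /\ x2)))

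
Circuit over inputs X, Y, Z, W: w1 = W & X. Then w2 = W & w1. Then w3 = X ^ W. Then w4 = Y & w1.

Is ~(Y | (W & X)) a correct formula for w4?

No

w1 = W & X
w4 = Y & w1 = Y & (W & X)
At X=0, Y=0, Z=0, W=0: circuit gives 0, formula gives 1.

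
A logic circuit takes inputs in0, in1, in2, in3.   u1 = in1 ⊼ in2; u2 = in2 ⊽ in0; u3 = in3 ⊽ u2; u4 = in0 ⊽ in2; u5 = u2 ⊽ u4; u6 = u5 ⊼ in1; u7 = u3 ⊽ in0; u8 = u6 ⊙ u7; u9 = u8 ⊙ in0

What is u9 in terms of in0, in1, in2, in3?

u2 = in2 ⊽ in0
u3 = in3 ⊽ u2 = in3 ⊽ (in2 ⊽ in0)
u4 = in0 ⊽ in2
u5 = u2 ⊽ u4 = (in2 ⊽ in0) ⊽ (in0 ⊽ in2)
u6 = u5 ⊼ in1 = ((in2 ⊽ in0) ⊽ (in0 ⊽ in2)) ⊼ in1
u7 = u3 ⊽ in0 = (in3 ⊽ (in2 ⊽ in0)) ⊽ in0
u8 = u6 ⊙ u7 = (((in2 ⊽ in0) ⊽ (in0 ⊽ in2)) ⊼ in1) ⊙ ((in3 ⊽ (in2 ⊽ in0)) ⊽ in0)
u9 = u8 ⊙ in0 = ((((in2 ⊽ in0) ⊽ (in0 ⊽ in2)) ⊼ in1) ⊙ ((in3 ⊽ (in2 ⊽ in0)) ⊽ in0)) ⊙ in0

((((in2 ⊽ in0) ⊽ (in0 ⊽ in2)) ⊼ in1) ⊙ ((in3 ⊽ (in2 ⊽ in0)) ⊽ in0)) ⊙ in0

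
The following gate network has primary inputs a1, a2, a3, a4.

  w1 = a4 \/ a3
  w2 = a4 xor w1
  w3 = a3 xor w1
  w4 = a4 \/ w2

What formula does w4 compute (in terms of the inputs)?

w1 = a4 \/ a3
w2 = a4 xor w1 = a4 xor (a4 \/ a3)
w4 = a4 \/ w2 = a4 \/ (a4 xor (a4 \/ a3))

a4 \/ (a4 xor (a4 \/ a3))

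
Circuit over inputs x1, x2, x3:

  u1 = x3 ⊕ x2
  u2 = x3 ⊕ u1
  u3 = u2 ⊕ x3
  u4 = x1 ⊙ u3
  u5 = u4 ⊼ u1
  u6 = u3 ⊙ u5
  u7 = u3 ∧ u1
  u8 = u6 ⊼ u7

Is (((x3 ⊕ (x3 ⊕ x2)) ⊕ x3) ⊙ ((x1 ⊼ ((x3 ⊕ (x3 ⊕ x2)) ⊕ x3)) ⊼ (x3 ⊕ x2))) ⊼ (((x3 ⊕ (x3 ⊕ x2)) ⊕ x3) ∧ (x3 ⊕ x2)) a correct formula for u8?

u1 = x3 ⊕ x2
u2 = x3 ⊕ u1 = x3 ⊕ (x3 ⊕ x2)
u3 = u2 ⊕ x3 = (x3 ⊕ (x3 ⊕ x2)) ⊕ x3
u4 = x1 ⊙ u3 = x1 ⊙ ((x3 ⊕ (x3 ⊕ x2)) ⊕ x3)
u5 = u4 ⊼ u1 = (x1 ⊙ ((x3 ⊕ (x3 ⊕ x2)) ⊕ x3)) ⊼ (x3 ⊕ x2)
u6 = u3 ⊙ u5 = ((x3 ⊕ (x3 ⊕ x2)) ⊕ x3) ⊙ ((x1 ⊙ ((x3 ⊕ (x3 ⊕ x2)) ⊕ x3)) ⊼ (x3 ⊕ x2))
u7 = u3 ∧ u1 = ((x3 ⊕ (x3 ⊕ x2)) ⊕ x3) ∧ (x3 ⊕ x2)
u8 = u6 ⊼ u7 = (((x3 ⊕ (x3 ⊕ x2)) ⊕ x3) ⊙ ((x1 ⊙ ((x3 ⊕ (x3 ⊕ x2)) ⊕ x3)) ⊼ (x3 ⊕ x2))) ⊼ (((x3 ⊕ (x3 ⊕ x2)) ⊕ x3) ∧ (x3 ⊕ x2))
At x1=0, x2=0, x3=1: circuit gives 0, formula gives 1.

No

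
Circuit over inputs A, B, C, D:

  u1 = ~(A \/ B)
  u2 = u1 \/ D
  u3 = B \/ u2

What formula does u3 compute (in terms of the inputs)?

u1 = ~(A \/ B)
u2 = u1 \/ D = (~(A \/ B)) \/ D
u3 = B \/ u2 = B \/ ((~(A \/ B)) \/ D)

B \/ ((~(A \/ B)) \/ D)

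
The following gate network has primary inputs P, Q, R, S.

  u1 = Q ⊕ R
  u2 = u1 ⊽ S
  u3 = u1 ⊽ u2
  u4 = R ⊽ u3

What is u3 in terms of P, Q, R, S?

(Q ⊕ R) ⊽ ((Q ⊕ R) ⊽ S)

u1 = Q ⊕ R
u2 = u1 ⊽ S = (Q ⊕ R) ⊽ S
u3 = u1 ⊽ u2 = (Q ⊕ R) ⊽ ((Q ⊕ R) ⊽ S)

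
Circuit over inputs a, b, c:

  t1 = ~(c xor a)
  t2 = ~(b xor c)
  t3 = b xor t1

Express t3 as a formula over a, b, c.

b xor (~(c xor a))

t1 = ~(c xor a)
t3 = b xor t1 = b xor (~(c xor a))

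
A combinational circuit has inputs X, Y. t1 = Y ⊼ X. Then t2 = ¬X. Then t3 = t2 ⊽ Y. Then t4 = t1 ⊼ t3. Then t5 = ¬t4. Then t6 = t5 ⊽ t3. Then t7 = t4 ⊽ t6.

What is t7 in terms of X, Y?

t1 = Y ⊼ X
t2 = ¬X
t3 = t2 ⊽ Y = ¬X ⊽ Y
t4 = t1 ⊼ t3 = (Y ⊼ X) ⊼ (¬X ⊽ Y)
t5 = ¬t4 = ¬((Y ⊼ X) ⊼ (¬X ⊽ Y))
t6 = t5 ⊽ t3 = ¬((Y ⊼ X) ⊼ (¬X ⊽ Y)) ⊽ (¬X ⊽ Y)
t7 = t4 ⊽ t6 = ((Y ⊼ X) ⊼ (¬X ⊽ Y)) ⊽ (¬((Y ⊼ X) ⊼ (¬X ⊽ Y)) ⊽ (¬X ⊽ Y))

((Y ⊼ X) ⊼ (¬X ⊽ Y)) ⊽ (¬((Y ⊼ X) ⊼ (¬X ⊽ Y)) ⊽ (¬X ⊽ Y))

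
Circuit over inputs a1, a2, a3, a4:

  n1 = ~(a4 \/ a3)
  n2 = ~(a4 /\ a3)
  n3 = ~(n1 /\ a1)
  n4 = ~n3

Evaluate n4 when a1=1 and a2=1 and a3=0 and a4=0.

n1 = ~(0 \/ 0) = 1
n3 = ~(1 /\ 1) = 0
n4 = ~0 = 1

1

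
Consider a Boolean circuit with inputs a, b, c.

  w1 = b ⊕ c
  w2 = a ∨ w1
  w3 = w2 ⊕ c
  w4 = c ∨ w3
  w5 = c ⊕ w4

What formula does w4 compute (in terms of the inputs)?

w1 = b ⊕ c
w2 = a ∨ w1 = a ∨ (b ⊕ c)
w3 = w2 ⊕ c = (a ∨ (b ⊕ c)) ⊕ c
w4 = c ∨ w3 = c ∨ ((a ∨ (b ⊕ c)) ⊕ c)

c ∨ ((a ∨ (b ⊕ c)) ⊕ c)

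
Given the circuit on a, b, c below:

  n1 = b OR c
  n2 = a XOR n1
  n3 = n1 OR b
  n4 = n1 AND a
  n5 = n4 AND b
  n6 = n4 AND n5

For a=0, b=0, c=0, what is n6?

0

n1 = 0 OR 0 = 0
n4 = 0 AND 0 = 0
n5 = 0 AND 0 = 0
n6 = 0 AND 0 = 0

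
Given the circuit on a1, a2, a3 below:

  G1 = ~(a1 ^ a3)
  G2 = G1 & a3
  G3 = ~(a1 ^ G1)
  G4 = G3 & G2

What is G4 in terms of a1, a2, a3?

G1 = ~(a1 ^ a3)
G2 = G1 & a3 = (~(a1 ^ a3)) & a3
G3 = ~(a1 ^ G1) = ~(a1 ^ (~(a1 ^ a3)))
G4 = G3 & G2 = (~(a1 ^ (~(a1 ^ a3)))) & ((~(a1 ^ a3)) & a3)

(~(a1 ^ (~(a1 ^ a3)))) & ((~(a1 ^ a3)) & a3)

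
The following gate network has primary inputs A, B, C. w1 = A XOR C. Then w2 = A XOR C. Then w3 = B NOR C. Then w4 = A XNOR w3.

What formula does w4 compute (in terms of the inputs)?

A XNOR (B NOR C)

w3 = B NOR C
w4 = A XNOR w3 = A XNOR (B NOR C)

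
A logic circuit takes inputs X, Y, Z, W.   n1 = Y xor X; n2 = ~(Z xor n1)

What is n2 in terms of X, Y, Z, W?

n1 = Y xor X
n2 = ~(Z xor n1) = ~(Z xor (Y xor X))

~(Z xor (Y xor X))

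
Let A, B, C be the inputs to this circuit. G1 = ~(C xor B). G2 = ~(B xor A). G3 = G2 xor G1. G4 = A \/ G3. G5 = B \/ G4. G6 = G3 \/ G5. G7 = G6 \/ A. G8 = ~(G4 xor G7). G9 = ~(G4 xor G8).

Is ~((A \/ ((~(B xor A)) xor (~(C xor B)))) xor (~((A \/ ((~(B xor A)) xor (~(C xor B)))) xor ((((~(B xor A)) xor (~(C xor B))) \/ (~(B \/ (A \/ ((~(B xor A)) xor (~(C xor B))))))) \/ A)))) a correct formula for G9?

G1 = ~(C xor B)
G2 = ~(B xor A)
G3 = G2 xor G1 = (~(B xor A)) xor (~(C xor B))
G4 = A \/ G3 = A \/ ((~(B xor A)) xor (~(C xor B)))
G5 = B \/ G4 = B \/ (A \/ ((~(B xor A)) xor (~(C xor B))))
G6 = G3 \/ G5 = ((~(B xor A)) xor (~(C xor B))) \/ (B \/ (A \/ ((~(B xor A)) xor (~(C xor B)))))
G7 = G6 \/ A = (((~(B xor A)) xor (~(C xor B))) \/ (B \/ (A \/ ((~(B xor A)) xor (~(C xor B)))))) \/ A
G8 = ~(G4 xor G7) = ~((A \/ ((~(B xor A)) xor (~(C xor B)))) xor ((((~(B xor A)) xor (~(C xor B))) \/ (B \/ (A \/ ((~(B xor A)) xor (~(C xor B)))))) \/ A))
G9 = ~(G4 xor G8) = ~((A \/ ((~(B xor A)) xor (~(C xor B)))) xor (~((A \/ ((~(B xor A)) xor (~(C xor B)))) xor ((((~(B xor A)) xor (~(C xor B))) \/ (B \/ (A \/ ((~(B xor A)) xor (~(C xor B)))))) \/ A))))
At A=0, B=0, C=0: circuit gives 0, formula gives 1.

No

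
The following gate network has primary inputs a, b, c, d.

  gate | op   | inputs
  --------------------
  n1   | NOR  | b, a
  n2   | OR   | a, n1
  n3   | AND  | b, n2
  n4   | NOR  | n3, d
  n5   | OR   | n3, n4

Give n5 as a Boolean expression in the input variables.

n1 = b NOR a
n2 = a OR n1 = a OR (b NOR a)
n3 = b AND n2 = b AND (a OR (b NOR a))
n4 = n3 NOR d = (b AND (a OR (b NOR a))) NOR d
n5 = n3 OR n4 = (b AND (a OR (b NOR a))) OR ((b AND (a OR (b NOR a))) NOR d)

(b AND (a OR (b NOR a))) OR ((b AND (a OR (b NOR a))) NOR d)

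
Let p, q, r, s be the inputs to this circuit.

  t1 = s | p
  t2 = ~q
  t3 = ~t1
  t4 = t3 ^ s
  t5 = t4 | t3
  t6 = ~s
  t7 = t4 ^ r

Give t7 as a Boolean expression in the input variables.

t1 = s | p
t3 = ~t1 = ~(s | p)
t4 = t3 ^ s = ~(s | p) ^ s
t7 = t4 ^ r = (~(s | p) ^ s) ^ r

(~(s | p) ^ s) ^ r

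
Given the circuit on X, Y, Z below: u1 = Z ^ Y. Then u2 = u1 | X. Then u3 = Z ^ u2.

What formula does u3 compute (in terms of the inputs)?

u1 = Z ^ Y
u2 = u1 | X = (Z ^ Y) | X
u3 = Z ^ u2 = Z ^ ((Z ^ Y) | X)

Z ^ ((Z ^ Y) | X)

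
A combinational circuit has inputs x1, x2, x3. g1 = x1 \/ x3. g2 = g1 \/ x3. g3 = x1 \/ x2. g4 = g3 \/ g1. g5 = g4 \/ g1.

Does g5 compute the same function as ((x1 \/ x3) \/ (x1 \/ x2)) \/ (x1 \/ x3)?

g1 = x1 \/ x3
g3 = x1 \/ x2
g4 = g3 \/ g1 = (x1 \/ x2) \/ (x1 \/ x3)
g5 = g4 \/ g1 = ((x1 \/ x2) \/ (x1 \/ x3)) \/ (x1 \/ x3)
At x1=0, x2=0, x3=0: circuit gives 0, formula gives 0.
At x1=0, x2=0, x3=1: circuit gives 1, formula gives 1.
Agrees on all 8 inputs.

Yes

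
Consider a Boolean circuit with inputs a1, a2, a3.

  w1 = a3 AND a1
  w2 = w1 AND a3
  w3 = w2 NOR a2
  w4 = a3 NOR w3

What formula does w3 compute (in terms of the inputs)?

((a3 AND a1) AND a3) NOR a2

w1 = a3 AND a1
w2 = w1 AND a3 = (a3 AND a1) AND a3
w3 = w2 NOR a2 = ((a3 AND a1) AND a3) NOR a2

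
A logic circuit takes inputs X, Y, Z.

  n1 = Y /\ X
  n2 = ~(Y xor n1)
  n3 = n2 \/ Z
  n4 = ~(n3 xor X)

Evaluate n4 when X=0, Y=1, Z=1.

0

n1 = 1 /\ 0 = 0
n2 = ~(1 xor 0) = 0
n3 = 0 \/ 1 = 1
n4 = ~(1 xor 0) = 0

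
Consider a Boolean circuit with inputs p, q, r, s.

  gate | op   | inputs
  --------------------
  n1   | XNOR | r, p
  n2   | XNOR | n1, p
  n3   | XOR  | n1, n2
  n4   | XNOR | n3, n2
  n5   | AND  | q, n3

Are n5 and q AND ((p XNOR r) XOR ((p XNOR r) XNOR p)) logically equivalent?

Yes

n1 = r XNOR p
n2 = n1 XNOR p = (r XNOR p) XNOR p
n3 = n1 XOR n2 = (r XNOR p) XOR ((r XNOR p) XNOR p)
n5 = q AND n3 = q AND ((r XNOR p) XOR ((r XNOR p) XNOR p))
At p=0, q=0, r=0, s=0: circuit gives 0, formula gives 0.
At p=0, q=1, r=0, s=0: circuit gives 1, formula gives 1.
Agrees on all 16 inputs.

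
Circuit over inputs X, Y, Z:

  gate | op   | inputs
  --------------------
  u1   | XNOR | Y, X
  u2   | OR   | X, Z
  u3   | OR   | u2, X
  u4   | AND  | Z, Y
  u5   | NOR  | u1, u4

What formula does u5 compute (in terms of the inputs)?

u1 = Y XNOR X
u4 = Z AND Y
u5 = u1 NOR u4 = (Y XNOR X) NOR (Z AND Y)

(Y XNOR X) NOR (Z AND Y)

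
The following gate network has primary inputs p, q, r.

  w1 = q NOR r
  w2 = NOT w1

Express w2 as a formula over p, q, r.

NOT (q NOR r)

w1 = q NOR r
w2 = NOT w1 = NOT (q NOR r)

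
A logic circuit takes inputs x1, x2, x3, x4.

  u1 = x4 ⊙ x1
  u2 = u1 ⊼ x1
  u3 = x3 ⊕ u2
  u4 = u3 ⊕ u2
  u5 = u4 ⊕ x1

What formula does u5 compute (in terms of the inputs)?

((x3 ⊕ ((x4 ⊙ x1) ⊼ x1)) ⊕ ((x4 ⊙ x1) ⊼ x1)) ⊕ x1

u1 = x4 ⊙ x1
u2 = u1 ⊼ x1 = (x4 ⊙ x1) ⊼ x1
u3 = x3 ⊕ u2 = x3 ⊕ ((x4 ⊙ x1) ⊼ x1)
u4 = u3 ⊕ u2 = (x3 ⊕ ((x4 ⊙ x1) ⊼ x1)) ⊕ ((x4 ⊙ x1) ⊼ x1)
u5 = u4 ⊕ x1 = ((x3 ⊕ ((x4 ⊙ x1) ⊼ x1)) ⊕ ((x4 ⊙ x1) ⊼ x1)) ⊕ x1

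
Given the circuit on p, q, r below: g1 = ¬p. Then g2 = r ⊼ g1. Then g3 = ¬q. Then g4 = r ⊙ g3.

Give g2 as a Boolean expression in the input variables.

r ⊼ ¬p

g1 = ¬p
g2 = r ⊼ g1 = r ⊼ ¬p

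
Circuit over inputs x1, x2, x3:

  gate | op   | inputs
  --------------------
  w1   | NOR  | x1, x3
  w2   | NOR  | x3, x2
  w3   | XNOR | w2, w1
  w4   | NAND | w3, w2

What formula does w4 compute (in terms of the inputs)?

((x3 NOR x2) XNOR (x1 NOR x3)) NAND (x3 NOR x2)

w1 = x1 NOR x3
w2 = x3 NOR x2
w3 = w2 XNOR w1 = (x3 NOR x2) XNOR (x1 NOR x3)
w4 = w3 NAND w2 = ((x3 NOR x2) XNOR (x1 NOR x3)) NAND (x3 NOR x2)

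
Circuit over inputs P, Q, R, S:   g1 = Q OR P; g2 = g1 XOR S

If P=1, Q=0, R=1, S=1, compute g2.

g1 = 0 OR 1 = 1
g2 = 1 XOR 1 = 0

0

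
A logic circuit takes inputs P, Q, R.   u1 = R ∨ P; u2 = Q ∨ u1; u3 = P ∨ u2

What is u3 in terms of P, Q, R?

u1 = R ∨ P
u2 = Q ∨ u1 = Q ∨ (R ∨ P)
u3 = P ∨ u2 = P ∨ (Q ∨ (R ∨ P))

P ∨ (Q ∨ (R ∨ P))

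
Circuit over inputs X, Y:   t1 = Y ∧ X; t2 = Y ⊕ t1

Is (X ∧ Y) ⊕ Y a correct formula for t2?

Yes

t1 = Y ∧ X
t2 = Y ⊕ t1 = Y ⊕ (Y ∧ X)
At X=0, Y=0: circuit gives 0, formula gives 0.
At X=0, Y=1: circuit gives 1, formula gives 1.
Agrees on all 4 inputs.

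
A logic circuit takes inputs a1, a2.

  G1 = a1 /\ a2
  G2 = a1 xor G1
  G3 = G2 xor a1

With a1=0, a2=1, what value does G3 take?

G1 = 0 /\ 1 = 0
G2 = 0 xor 0 = 0
G3 = 0 xor 0 = 0

0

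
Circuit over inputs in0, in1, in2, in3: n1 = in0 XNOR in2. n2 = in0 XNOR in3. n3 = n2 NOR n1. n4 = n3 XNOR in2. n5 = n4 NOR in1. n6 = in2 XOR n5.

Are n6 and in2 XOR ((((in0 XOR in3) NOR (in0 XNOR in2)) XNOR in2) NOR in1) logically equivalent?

No

n1 = in0 XNOR in2
n2 = in0 XNOR in3
n3 = n2 NOR n1 = (in0 XNOR in3) NOR (in0 XNOR in2)
n4 = n3 XNOR in2 = ((in0 XNOR in3) NOR (in0 XNOR in2)) XNOR in2
n5 = n4 NOR in1 = (((in0 XNOR in3) NOR (in0 XNOR in2)) XNOR in2) NOR in1
n6 = in2 XOR n5 = in2 XOR ((((in0 XNOR in3) NOR (in0 XNOR in2)) XNOR in2) NOR in1)
At in0=0, in1=0, in2=1, in3=0: circuit gives 0, formula gives 1.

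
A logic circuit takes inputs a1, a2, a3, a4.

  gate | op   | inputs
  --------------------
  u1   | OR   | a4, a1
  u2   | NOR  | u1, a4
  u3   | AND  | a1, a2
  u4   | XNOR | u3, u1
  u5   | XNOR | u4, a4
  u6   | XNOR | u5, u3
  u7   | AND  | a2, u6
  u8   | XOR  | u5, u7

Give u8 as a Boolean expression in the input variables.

u1 = a4 OR a1
u3 = a1 AND a2
u4 = u3 XNOR u1 = (a1 AND a2) XNOR (a4 OR a1)
u5 = u4 XNOR a4 = ((a1 AND a2) XNOR (a4 OR a1)) XNOR a4
u6 = u5 XNOR u3 = (((a1 AND a2) XNOR (a4 OR a1)) XNOR a4) XNOR (a1 AND a2)
u7 = a2 AND u6 = a2 AND ((((a1 AND a2) XNOR (a4 OR a1)) XNOR a4) XNOR (a1 AND a2))
u8 = u5 XOR u7 = (((a1 AND a2) XNOR (a4 OR a1)) XNOR a4) XOR (a2 AND ((((a1 AND a2) XNOR (a4 OR a1)) XNOR a4) XNOR (a1 AND a2)))

(((a1 AND a2) XNOR (a4 OR a1)) XNOR a4) XOR (a2 AND ((((a1 AND a2) XNOR (a4 OR a1)) XNOR a4) XNOR (a1 AND a2)))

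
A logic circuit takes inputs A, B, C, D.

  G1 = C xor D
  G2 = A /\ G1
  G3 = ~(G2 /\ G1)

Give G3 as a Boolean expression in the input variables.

G1 = C xor D
G2 = A /\ G1 = A /\ (C xor D)
G3 = ~(G2 /\ G1) = ~((A /\ (C xor D)) /\ (C xor D))

~((A /\ (C xor D)) /\ (C xor D))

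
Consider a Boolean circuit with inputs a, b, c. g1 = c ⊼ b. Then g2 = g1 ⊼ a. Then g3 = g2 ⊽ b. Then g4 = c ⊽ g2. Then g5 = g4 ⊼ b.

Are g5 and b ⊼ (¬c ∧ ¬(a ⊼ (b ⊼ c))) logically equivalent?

g1 = c ⊼ b
g2 = g1 ⊼ a = (c ⊼ b) ⊼ a
g4 = c ⊽ g2 = c ⊽ ((c ⊼ b) ⊼ a)
g5 = g4 ⊼ b = (c ⊽ ((c ⊼ b) ⊼ a)) ⊼ b
At a=1, b=1, c=0: circuit gives 0, formula gives 0.
At a=0, b=0, c=0: circuit gives 1, formula gives 1.
Agrees on all 8 inputs.

Yes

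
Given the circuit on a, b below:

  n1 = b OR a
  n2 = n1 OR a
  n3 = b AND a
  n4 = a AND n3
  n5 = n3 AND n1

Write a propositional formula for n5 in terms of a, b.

(b AND a) AND (b OR a)

n1 = b OR a
n3 = b AND a
n5 = n3 AND n1 = (b AND a) AND (b OR a)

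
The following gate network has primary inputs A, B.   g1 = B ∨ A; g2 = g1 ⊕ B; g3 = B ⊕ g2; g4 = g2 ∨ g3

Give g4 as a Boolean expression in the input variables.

g1 = B ∨ A
g2 = g1 ⊕ B = (B ∨ A) ⊕ B
g3 = B ⊕ g2 = B ⊕ ((B ∨ A) ⊕ B)
g4 = g2 ∨ g3 = ((B ∨ A) ⊕ B) ∨ (B ⊕ ((B ∨ A) ⊕ B))

((B ∨ A) ⊕ B) ∨ (B ⊕ ((B ∨ A) ⊕ B))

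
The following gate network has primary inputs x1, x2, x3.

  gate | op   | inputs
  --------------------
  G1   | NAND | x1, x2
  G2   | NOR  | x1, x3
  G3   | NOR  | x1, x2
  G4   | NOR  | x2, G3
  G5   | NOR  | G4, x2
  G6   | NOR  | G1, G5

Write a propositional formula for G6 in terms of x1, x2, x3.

G1 = x1 NAND x2
G3 = x1 NOR x2
G4 = x2 NOR G3 = x2 NOR (x1 NOR x2)
G5 = G4 NOR x2 = (x2 NOR (x1 NOR x2)) NOR x2
G6 = G1 NOR G5 = (x1 NAND x2) NOR ((x2 NOR (x1 NOR x2)) NOR x2)

(x1 NAND x2) NOR ((x2 NOR (x1 NOR x2)) NOR x2)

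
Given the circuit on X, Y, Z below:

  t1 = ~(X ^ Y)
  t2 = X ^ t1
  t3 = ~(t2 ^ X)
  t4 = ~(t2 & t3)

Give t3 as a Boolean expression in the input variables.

t1 = ~(X ^ Y)
t2 = X ^ t1 = X ^ (~(X ^ Y))
t3 = ~(t2 ^ X) = ~((X ^ (~(X ^ Y))) ^ X)

~((X ^ (~(X ^ Y))) ^ X)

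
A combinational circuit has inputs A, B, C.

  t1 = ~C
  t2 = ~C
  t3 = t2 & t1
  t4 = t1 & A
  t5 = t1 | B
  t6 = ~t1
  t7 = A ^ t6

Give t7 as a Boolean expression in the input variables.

t1 = ~C
t6 = ~t1 = ~~C
t7 = A ^ t6 = A ^ ~~C

A ^ ~~C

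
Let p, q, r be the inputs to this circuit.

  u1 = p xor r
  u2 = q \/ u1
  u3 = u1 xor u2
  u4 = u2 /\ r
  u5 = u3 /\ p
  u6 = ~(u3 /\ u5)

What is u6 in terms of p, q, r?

u1 = p xor r
u2 = q \/ u1 = q \/ (p xor r)
u3 = u1 xor u2 = (p xor r) xor (q \/ (p xor r))
u5 = u3 /\ p = ((p xor r) xor (q \/ (p xor r))) /\ p
u6 = ~(u3 /\ u5) = ~(((p xor r) xor (q \/ (p xor r))) /\ (((p xor r) xor (q \/ (p xor r))) /\ p))

~(((p xor r) xor (q \/ (p xor r))) /\ (((p xor r) xor (q \/ (p xor r))) /\ p))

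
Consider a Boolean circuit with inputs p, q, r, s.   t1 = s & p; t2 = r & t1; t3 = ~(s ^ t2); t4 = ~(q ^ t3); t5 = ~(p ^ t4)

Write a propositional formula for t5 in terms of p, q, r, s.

~(p ^ (~(q ^ (~(s ^ (r & (s & p)))))))

t1 = s & p
t2 = r & t1 = r & (s & p)
t3 = ~(s ^ t2) = ~(s ^ (r & (s & p)))
t4 = ~(q ^ t3) = ~(q ^ (~(s ^ (r & (s & p)))))
t5 = ~(p ^ t4) = ~(p ^ (~(q ^ (~(s ^ (r & (s & p)))))))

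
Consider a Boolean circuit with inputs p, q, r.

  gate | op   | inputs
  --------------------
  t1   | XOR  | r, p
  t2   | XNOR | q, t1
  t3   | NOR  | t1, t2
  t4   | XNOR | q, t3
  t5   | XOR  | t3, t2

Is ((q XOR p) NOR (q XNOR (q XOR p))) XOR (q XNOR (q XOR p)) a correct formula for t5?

No

t1 = r XOR p
t2 = q XNOR t1 = q XNOR (r XOR p)
t3 = t1 NOR t2 = (r XOR p) NOR (q XNOR (r XOR p))
t5 = t3 XOR t2 = ((r XOR p) NOR (q XNOR (r XOR p))) XOR (q XNOR (r XOR p))
At p=0, q=0, r=1: circuit gives 0, formula gives 1.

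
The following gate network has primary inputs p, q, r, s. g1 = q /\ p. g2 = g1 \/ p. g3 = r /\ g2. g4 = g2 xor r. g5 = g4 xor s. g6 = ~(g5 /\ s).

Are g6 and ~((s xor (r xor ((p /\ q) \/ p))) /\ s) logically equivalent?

Yes

g1 = q /\ p
g2 = g1 \/ p = (q /\ p) \/ p
g4 = g2 xor r = ((q /\ p) \/ p) xor r
g5 = g4 xor s = (((q /\ p) \/ p) xor r) xor s
g6 = ~(g5 /\ s) = ~(((((q /\ p) \/ p) xor r) xor s) /\ s)
At p=0, q=0, r=0, s=1: circuit gives 0, formula gives 0.
At p=0, q=0, r=0, s=0: circuit gives 1, formula gives 1.
Agrees on all 16 inputs.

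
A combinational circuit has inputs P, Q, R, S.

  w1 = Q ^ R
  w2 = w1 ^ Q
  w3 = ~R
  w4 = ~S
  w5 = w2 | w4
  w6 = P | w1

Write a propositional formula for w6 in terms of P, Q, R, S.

P | (Q ^ R)

w1 = Q ^ R
w6 = P | w1 = P | (Q ^ R)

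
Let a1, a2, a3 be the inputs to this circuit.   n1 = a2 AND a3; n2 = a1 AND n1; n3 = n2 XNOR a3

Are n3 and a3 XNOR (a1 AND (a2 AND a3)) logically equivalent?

n1 = a2 AND a3
n2 = a1 AND n1 = a1 AND (a2 AND a3)
n3 = n2 XNOR a3 = (a1 AND (a2 AND a3)) XNOR a3
At a1=0, a2=0, a3=1: circuit gives 0, formula gives 0.
At a1=0, a2=0, a3=0: circuit gives 1, formula gives 1.
Agrees on all 8 inputs.

Yes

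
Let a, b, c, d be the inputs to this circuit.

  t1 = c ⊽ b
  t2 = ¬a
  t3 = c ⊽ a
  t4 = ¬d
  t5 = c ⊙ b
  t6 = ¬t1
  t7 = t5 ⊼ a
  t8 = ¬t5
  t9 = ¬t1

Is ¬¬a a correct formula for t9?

No

t1 = c ⊽ b
t9 = ¬t1 = ¬(c ⊽ b)
At a=0, b=0, c=1, d=0: circuit gives 1, formula gives 0.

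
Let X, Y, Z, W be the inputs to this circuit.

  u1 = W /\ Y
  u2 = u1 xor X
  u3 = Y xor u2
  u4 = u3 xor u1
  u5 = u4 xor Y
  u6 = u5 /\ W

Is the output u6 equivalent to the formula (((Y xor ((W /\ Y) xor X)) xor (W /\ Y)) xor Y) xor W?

No

u1 = W /\ Y
u2 = u1 xor X = (W /\ Y) xor X
u3 = Y xor u2 = Y xor ((W /\ Y) xor X)
u4 = u3 xor u1 = (Y xor ((W /\ Y) xor X)) xor (W /\ Y)
u5 = u4 xor Y = ((Y xor ((W /\ Y) xor X)) xor (W /\ Y)) xor Y
u6 = u5 /\ W = (((Y xor ((W /\ Y) xor X)) xor (W /\ Y)) xor Y) /\ W
At X=0, Y=0, Z=0, W=1: circuit gives 0, formula gives 1.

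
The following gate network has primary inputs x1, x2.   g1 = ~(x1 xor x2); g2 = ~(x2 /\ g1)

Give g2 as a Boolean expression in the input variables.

g1 = ~(x1 xor x2)
g2 = ~(x2 /\ g1) = ~(x2 /\ (~(x1 xor x2)))

~(x2 /\ (~(x1 xor x2)))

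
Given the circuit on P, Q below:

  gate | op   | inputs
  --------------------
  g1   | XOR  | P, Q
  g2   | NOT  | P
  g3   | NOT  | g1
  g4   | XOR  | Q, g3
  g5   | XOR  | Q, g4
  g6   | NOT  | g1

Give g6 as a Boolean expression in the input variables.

NOT (P XOR Q)

g1 = P XOR Q
g6 = NOT g1 = NOT (P XOR Q)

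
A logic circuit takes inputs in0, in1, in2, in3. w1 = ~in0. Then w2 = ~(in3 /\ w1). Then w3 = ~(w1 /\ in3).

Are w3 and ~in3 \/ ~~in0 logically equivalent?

w1 = ~in0
w3 = ~(w1 /\ in3) = ~(~in0 /\ in3)
At in0=0, in1=0, in2=0, in3=1: circuit gives 0, formula gives 0.
At in0=0, in1=0, in2=0, in3=0: circuit gives 1, formula gives 1.
Agrees on all 16 inputs.

Yes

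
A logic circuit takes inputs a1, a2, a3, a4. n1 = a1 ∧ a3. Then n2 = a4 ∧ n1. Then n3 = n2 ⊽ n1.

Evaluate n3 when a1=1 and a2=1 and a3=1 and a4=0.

n1 = 1 ∧ 1 = 1
n2 = 0 ∧ 1 = 0
n3 = 0 ⊽ 1 = 0

0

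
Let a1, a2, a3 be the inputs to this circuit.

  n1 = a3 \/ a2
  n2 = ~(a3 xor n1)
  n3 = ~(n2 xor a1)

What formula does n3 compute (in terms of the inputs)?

n1 = a3 \/ a2
n2 = ~(a3 xor n1) = ~(a3 xor (a3 \/ a2))
n3 = ~(n2 xor a1) = ~((~(a3 xor (a3 \/ a2))) xor a1)

~((~(a3 xor (a3 \/ a2))) xor a1)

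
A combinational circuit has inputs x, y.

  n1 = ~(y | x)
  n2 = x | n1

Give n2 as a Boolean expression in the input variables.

n1 = ~(y | x)
n2 = x | n1 = x | (~(y | x))

x | (~(y | x))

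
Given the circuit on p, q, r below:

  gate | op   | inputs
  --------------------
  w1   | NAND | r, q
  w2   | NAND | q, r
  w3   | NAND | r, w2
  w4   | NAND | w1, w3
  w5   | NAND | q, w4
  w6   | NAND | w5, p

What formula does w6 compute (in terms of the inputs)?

w1 = r NAND q
w2 = q NAND r
w3 = r NAND w2 = r NAND (q NAND r)
w4 = w1 NAND w3 = (r NAND q) NAND (r NAND (q NAND r))
w5 = q NAND w4 = q NAND ((r NAND q) NAND (r NAND (q NAND r)))
w6 = w5 NAND p = (q NAND ((r NAND q) NAND (r NAND (q NAND r)))) NAND p

(q NAND ((r NAND q) NAND (r NAND (q NAND r)))) NAND p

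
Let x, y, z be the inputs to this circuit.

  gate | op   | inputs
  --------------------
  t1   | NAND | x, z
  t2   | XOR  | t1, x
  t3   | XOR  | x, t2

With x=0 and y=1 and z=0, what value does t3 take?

t1 = 0 NAND 0 = 1
t2 = 1 XOR 0 = 1
t3 = 0 XOR 1 = 1

1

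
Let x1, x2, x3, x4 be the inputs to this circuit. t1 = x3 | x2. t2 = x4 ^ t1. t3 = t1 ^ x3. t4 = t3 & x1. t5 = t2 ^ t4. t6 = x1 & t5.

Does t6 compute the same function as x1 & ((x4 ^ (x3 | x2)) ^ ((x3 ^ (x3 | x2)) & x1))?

Yes

t1 = x3 | x2
t2 = x4 ^ t1 = x4 ^ (x3 | x2)
t3 = t1 ^ x3 = (x3 | x2) ^ x3
t4 = t3 & x1 = ((x3 | x2) ^ x3) & x1
t5 = t2 ^ t4 = (x4 ^ (x3 | x2)) ^ (((x3 | x2) ^ x3) & x1)
t6 = x1 & t5 = x1 & ((x4 ^ (x3 | x2)) ^ (((x3 | x2) ^ x3) & x1))
At x1=0, x2=0, x3=0, x4=0: circuit gives 0, formula gives 0.
At x1=1, x2=0, x3=0, x4=1: circuit gives 1, formula gives 1.
Agrees on all 16 inputs.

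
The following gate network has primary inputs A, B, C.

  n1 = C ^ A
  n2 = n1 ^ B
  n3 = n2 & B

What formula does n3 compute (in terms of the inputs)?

((C ^ A) ^ B) & B

n1 = C ^ A
n2 = n1 ^ B = (C ^ A) ^ B
n3 = n2 & B = ((C ^ A) ^ B) & B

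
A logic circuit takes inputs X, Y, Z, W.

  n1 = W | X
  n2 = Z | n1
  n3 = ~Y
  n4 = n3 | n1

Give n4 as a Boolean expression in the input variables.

~Y | (W | X)

n1 = W | X
n3 = ~Y
n4 = n3 | n1 = ~Y | (W | X)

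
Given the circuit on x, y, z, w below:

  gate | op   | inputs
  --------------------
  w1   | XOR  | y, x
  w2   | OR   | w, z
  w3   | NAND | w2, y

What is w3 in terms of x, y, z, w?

w2 = w OR z
w3 = w2 NAND y = (w OR z) NAND y

(w OR z) NAND y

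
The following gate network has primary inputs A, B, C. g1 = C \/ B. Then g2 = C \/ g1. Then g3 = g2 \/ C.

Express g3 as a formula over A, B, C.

(C \/ (C \/ B)) \/ C

g1 = C \/ B
g2 = C \/ g1 = C \/ (C \/ B)
g3 = g2 \/ C = (C \/ (C \/ B)) \/ C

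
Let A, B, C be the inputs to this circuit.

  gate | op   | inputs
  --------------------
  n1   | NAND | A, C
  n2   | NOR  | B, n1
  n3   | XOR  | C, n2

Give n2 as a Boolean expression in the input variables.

B NOR (A NAND C)

n1 = A NAND C
n2 = B NOR n1 = B NOR (A NAND C)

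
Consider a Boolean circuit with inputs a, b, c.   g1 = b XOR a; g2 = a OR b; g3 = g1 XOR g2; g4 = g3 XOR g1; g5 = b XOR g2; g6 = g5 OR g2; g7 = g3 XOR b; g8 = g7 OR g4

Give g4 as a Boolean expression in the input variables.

g1 = b XOR a
g2 = a OR b
g3 = g1 XOR g2 = (b XOR a) XOR (a OR b)
g4 = g3 XOR g1 = ((b XOR a) XOR (a OR b)) XOR (b XOR a)

((b XOR a) XOR (a OR b)) XOR (b XOR a)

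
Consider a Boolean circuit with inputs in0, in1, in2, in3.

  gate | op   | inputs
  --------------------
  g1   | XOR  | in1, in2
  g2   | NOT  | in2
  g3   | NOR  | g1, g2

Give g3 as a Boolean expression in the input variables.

(in1 XOR in2) NOR NOT in2

g1 = in1 XOR in2
g2 = NOT in2
g3 = g1 NOR g2 = (in1 XOR in2) NOR NOT in2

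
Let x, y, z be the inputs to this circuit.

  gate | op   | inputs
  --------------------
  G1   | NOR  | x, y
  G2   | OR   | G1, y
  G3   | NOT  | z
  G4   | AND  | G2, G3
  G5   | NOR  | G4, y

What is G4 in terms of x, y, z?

((x NOR y) OR y) AND NOT z

G1 = x NOR y
G2 = G1 OR y = (x NOR y) OR y
G3 = NOT z
G4 = G2 AND G3 = ((x NOR y) OR y) AND NOT z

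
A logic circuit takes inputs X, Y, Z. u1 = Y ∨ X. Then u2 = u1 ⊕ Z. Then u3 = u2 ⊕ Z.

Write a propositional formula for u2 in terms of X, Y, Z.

(Y ∨ X) ⊕ Z

u1 = Y ∨ X
u2 = u1 ⊕ Z = (Y ∨ X) ⊕ Z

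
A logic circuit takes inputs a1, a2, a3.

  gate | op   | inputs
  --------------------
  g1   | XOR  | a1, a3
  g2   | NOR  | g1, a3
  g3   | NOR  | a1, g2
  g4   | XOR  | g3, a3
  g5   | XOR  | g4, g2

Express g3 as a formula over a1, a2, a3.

a1 NOR ((a1 XOR a3) NOR a3)

g1 = a1 XOR a3
g2 = g1 NOR a3 = (a1 XOR a3) NOR a3
g3 = a1 NOR g2 = a1 NOR ((a1 XOR a3) NOR a3)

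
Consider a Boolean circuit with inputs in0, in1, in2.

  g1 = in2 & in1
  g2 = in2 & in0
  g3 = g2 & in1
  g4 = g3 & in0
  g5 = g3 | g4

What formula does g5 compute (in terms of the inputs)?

((in2 & in0) & in1) | (((in2 & in0) & in1) & in0)

g2 = in2 & in0
g3 = g2 & in1 = (in2 & in0) & in1
g4 = g3 & in0 = ((in2 & in0) & in1) & in0
g5 = g3 | g4 = ((in2 & in0) & in1) | (((in2 & in0) & in1) & in0)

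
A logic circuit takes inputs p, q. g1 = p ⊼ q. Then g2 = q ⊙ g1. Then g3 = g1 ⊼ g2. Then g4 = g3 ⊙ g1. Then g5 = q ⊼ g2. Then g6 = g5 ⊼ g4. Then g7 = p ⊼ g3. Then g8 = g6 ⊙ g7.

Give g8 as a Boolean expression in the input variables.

((q ⊼ (q ⊙ (p ⊼ q))) ⊼ (((p ⊼ q) ⊼ (q ⊙ (p ⊼ q))) ⊙ (p ⊼ q))) ⊙ (p ⊼ ((p ⊼ q) ⊼ (q ⊙ (p ⊼ q))))

g1 = p ⊼ q
g2 = q ⊙ g1 = q ⊙ (p ⊼ q)
g3 = g1 ⊼ g2 = (p ⊼ q) ⊼ (q ⊙ (p ⊼ q))
g4 = g3 ⊙ g1 = ((p ⊼ q) ⊼ (q ⊙ (p ⊼ q))) ⊙ (p ⊼ q)
g5 = q ⊼ g2 = q ⊼ (q ⊙ (p ⊼ q))
g6 = g5 ⊼ g4 = (q ⊼ (q ⊙ (p ⊼ q))) ⊼ (((p ⊼ q) ⊼ (q ⊙ (p ⊼ q))) ⊙ (p ⊼ q))
g7 = p ⊼ g3 = p ⊼ ((p ⊼ q) ⊼ (q ⊙ (p ⊼ q)))
g8 = g6 ⊙ g7 = ((q ⊼ (q ⊙ (p ⊼ q))) ⊼ (((p ⊼ q) ⊼ (q ⊙ (p ⊼ q))) ⊙ (p ⊼ q))) ⊙ (p ⊼ ((p ⊼ q) ⊼ (q ⊙ (p ⊼ q))))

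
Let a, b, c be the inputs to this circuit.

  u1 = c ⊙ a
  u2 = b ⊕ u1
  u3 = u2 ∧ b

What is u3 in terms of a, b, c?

(b ⊕ (c ⊙ a)) ∧ b

u1 = c ⊙ a
u2 = b ⊕ u1 = b ⊕ (c ⊙ a)
u3 = u2 ∧ b = (b ⊕ (c ⊙ a)) ∧ b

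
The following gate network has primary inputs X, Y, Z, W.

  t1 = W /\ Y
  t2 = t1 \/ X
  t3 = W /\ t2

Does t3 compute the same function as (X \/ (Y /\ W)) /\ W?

t1 = W /\ Y
t2 = t1 \/ X = (W /\ Y) \/ X
t3 = W /\ t2 = W /\ ((W /\ Y) \/ X)
At X=0, Y=0, Z=0, W=0: circuit gives 0, formula gives 0.
At X=0, Y=1, Z=0, W=1: circuit gives 1, formula gives 1.
Agrees on all 16 inputs.

Yes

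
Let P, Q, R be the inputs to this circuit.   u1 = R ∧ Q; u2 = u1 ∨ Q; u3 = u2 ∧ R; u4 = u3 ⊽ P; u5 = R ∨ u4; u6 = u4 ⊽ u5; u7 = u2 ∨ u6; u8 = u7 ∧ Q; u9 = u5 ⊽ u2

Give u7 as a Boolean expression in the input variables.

u1 = R ∧ Q
u2 = u1 ∨ Q = (R ∧ Q) ∨ Q
u3 = u2 ∧ R = ((R ∧ Q) ∨ Q) ∧ R
u4 = u3 ⊽ P = (((R ∧ Q) ∨ Q) ∧ R) ⊽ P
u5 = R ∨ u4 = R ∨ ((((R ∧ Q) ∨ Q) ∧ R) ⊽ P)
u6 = u4 ⊽ u5 = ((((R ∧ Q) ∨ Q) ∧ R) ⊽ P) ⊽ (R ∨ ((((R ∧ Q) ∨ Q) ∧ R) ⊽ P))
u7 = u2 ∨ u6 = ((R ∧ Q) ∨ Q) ∨ (((((R ∧ Q) ∨ Q) ∧ R) ⊽ P) ⊽ (R ∨ ((((R ∧ Q) ∨ Q) ∧ R) ⊽ P)))

((R ∧ Q) ∨ Q) ∨ (((((R ∧ Q) ∨ Q) ∧ R) ⊽ P) ⊽ (R ∨ ((((R ∧ Q) ∨ Q) ∧ R) ⊽ P)))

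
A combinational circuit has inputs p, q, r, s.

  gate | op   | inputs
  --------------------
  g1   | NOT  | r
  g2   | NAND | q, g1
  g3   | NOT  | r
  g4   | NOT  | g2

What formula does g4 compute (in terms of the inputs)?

g1 = NOT r
g2 = q NAND g1 = q NAND NOT r
g4 = NOT g2 = NOT (q NAND NOT r)

NOT (q NAND NOT r)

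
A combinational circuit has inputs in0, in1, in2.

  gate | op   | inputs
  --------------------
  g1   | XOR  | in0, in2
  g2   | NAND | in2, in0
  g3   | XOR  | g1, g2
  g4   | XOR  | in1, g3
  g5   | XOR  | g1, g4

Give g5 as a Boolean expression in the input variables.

g1 = in0 XOR in2
g2 = in2 NAND in0
g3 = g1 XOR g2 = (in0 XOR in2) XOR (in2 NAND in0)
g4 = in1 XOR g3 = in1 XOR ((in0 XOR in2) XOR (in2 NAND in0))
g5 = g1 XOR g4 = (in0 XOR in2) XOR (in1 XOR ((in0 XOR in2) XOR (in2 NAND in0)))

(in0 XOR in2) XOR (in1 XOR ((in0 XOR in2) XOR (in2 NAND in0)))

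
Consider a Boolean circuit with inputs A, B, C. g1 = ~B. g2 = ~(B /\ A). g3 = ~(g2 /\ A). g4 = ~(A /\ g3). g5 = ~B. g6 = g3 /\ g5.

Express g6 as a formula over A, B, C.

(~((~(B /\ A)) /\ A)) /\ ~B

g2 = ~(B /\ A)
g3 = ~(g2 /\ A) = ~((~(B /\ A)) /\ A)
g5 = ~B
g6 = g3 /\ g5 = (~((~(B /\ A)) /\ A)) /\ ~B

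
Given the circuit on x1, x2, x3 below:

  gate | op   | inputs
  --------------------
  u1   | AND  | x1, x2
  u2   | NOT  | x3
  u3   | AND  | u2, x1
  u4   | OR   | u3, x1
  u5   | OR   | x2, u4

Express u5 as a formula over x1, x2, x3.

u2 = NOT x3
u3 = u2 AND x1 = NOT x3 AND x1
u4 = u3 OR x1 = (NOT x3 AND x1) OR x1
u5 = x2 OR u4 = x2 OR ((NOT x3 AND x1) OR x1)

x2 OR ((NOT x3 AND x1) OR x1)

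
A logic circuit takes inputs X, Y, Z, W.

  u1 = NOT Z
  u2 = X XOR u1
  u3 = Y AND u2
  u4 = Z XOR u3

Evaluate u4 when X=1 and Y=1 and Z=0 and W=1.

u1 = NOT 0 = 1
u2 = 1 XOR 1 = 0
u3 = 1 AND 0 = 0
u4 = 0 XOR 0 = 0

0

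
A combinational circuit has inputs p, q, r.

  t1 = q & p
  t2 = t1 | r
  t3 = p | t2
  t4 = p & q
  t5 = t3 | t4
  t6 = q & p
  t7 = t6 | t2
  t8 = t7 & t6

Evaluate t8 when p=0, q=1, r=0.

t1 = 1 & 0 = 0
t2 = 0 | 0 = 0
t6 = 1 & 0 = 0
t7 = 0 | 0 = 0
t8 = 0 & 0 = 0

0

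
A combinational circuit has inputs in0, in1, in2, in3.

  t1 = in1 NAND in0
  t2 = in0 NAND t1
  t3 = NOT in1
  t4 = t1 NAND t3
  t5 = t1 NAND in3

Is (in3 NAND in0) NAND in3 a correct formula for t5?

t1 = in1 NAND in0
t5 = t1 NAND in3 = (in1 NAND in0) NAND in3
At in0=1, in1=0, in2=0, in3=1: circuit gives 0, formula gives 1.

No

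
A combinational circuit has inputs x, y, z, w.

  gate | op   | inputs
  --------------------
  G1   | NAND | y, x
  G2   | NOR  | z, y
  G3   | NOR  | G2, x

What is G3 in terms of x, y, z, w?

(z NOR y) NOR x

G2 = z NOR y
G3 = G2 NOR x = (z NOR y) NOR x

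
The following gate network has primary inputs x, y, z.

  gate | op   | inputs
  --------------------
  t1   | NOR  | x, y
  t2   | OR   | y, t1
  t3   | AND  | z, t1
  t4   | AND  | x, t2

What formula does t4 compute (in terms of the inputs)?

x AND (y OR (x NOR y))

t1 = x NOR y
t2 = y OR t1 = y OR (x NOR y)
t4 = x AND t2 = x AND (y OR (x NOR y))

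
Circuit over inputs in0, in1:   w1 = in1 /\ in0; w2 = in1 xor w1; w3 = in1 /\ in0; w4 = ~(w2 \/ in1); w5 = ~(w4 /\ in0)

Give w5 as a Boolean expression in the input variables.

w1 = in1 /\ in0
w2 = in1 xor w1 = in1 xor (in1 /\ in0)
w4 = ~(w2 \/ in1) = ~((in1 xor (in1 /\ in0)) \/ in1)
w5 = ~(w4 /\ in0) = ~((~((in1 xor (in1 /\ in0)) \/ in1)) /\ in0)

~((~((in1 xor (in1 /\ in0)) \/ in1)) /\ in0)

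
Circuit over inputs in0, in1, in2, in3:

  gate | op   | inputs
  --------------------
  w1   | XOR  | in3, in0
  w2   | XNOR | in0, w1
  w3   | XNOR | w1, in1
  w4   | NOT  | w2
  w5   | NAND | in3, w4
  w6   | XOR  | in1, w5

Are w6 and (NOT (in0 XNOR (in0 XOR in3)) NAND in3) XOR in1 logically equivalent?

Yes

w1 = in3 XOR in0
w2 = in0 XNOR w1 = in0 XNOR (in3 XOR in0)
w4 = NOT w2 = NOT (in0 XNOR (in3 XOR in0))
w5 = in3 NAND w4 = in3 NAND NOT (in0 XNOR (in3 XOR in0))
w6 = in1 XOR w5 = in1 XOR (in3 NAND NOT (in0 XNOR (in3 XOR in0)))
At in0=0, in1=0, in2=0, in3=1: circuit gives 0, formula gives 0.
At in0=0, in1=0, in2=0, in3=0: circuit gives 1, formula gives 1.
Agrees on all 16 inputs.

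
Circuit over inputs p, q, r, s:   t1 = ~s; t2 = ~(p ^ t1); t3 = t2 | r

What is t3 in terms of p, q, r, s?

t1 = ~s
t2 = ~(p ^ t1) = ~(p ^ ~s)
t3 = t2 | r = (~(p ^ ~s)) | r

(~(p ^ ~s)) | r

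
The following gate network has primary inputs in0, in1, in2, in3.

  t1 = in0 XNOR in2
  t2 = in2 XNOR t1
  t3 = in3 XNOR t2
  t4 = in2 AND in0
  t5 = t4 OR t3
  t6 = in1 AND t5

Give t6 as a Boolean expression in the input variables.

in1 AND ((in2 AND in0) OR (in3 XNOR (in2 XNOR (in0 XNOR in2))))

t1 = in0 XNOR in2
t2 = in2 XNOR t1 = in2 XNOR (in0 XNOR in2)
t3 = in3 XNOR t2 = in3 XNOR (in2 XNOR (in0 XNOR in2))
t4 = in2 AND in0
t5 = t4 OR t3 = (in2 AND in0) OR (in3 XNOR (in2 XNOR (in0 XNOR in2)))
t6 = in1 AND t5 = in1 AND ((in2 AND in0) OR (in3 XNOR (in2 XNOR (in0 XNOR in2))))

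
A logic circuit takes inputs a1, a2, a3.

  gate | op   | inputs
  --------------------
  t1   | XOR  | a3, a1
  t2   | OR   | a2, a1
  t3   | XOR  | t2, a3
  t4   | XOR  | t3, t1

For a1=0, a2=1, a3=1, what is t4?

1

t1 = 1 XOR 0 = 1
t2 = 1 OR 0 = 1
t3 = 1 XOR 1 = 0
t4 = 0 XOR 1 = 1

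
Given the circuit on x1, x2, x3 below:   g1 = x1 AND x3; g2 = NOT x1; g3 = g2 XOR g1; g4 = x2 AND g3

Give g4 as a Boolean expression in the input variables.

g1 = x1 AND x3
g2 = NOT x1
g3 = g2 XOR g1 = NOT x1 XOR (x1 AND x3)
g4 = x2 AND g3 = x2 AND (NOT x1 XOR (x1 AND x3))

x2 AND (NOT x1 XOR (x1 AND x3))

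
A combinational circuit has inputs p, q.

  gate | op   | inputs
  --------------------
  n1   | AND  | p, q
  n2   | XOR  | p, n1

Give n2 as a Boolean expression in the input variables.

n1 = p AND q
n2 = p XOR n1 = p XOR (p AND q)

p XOR (p AND q)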